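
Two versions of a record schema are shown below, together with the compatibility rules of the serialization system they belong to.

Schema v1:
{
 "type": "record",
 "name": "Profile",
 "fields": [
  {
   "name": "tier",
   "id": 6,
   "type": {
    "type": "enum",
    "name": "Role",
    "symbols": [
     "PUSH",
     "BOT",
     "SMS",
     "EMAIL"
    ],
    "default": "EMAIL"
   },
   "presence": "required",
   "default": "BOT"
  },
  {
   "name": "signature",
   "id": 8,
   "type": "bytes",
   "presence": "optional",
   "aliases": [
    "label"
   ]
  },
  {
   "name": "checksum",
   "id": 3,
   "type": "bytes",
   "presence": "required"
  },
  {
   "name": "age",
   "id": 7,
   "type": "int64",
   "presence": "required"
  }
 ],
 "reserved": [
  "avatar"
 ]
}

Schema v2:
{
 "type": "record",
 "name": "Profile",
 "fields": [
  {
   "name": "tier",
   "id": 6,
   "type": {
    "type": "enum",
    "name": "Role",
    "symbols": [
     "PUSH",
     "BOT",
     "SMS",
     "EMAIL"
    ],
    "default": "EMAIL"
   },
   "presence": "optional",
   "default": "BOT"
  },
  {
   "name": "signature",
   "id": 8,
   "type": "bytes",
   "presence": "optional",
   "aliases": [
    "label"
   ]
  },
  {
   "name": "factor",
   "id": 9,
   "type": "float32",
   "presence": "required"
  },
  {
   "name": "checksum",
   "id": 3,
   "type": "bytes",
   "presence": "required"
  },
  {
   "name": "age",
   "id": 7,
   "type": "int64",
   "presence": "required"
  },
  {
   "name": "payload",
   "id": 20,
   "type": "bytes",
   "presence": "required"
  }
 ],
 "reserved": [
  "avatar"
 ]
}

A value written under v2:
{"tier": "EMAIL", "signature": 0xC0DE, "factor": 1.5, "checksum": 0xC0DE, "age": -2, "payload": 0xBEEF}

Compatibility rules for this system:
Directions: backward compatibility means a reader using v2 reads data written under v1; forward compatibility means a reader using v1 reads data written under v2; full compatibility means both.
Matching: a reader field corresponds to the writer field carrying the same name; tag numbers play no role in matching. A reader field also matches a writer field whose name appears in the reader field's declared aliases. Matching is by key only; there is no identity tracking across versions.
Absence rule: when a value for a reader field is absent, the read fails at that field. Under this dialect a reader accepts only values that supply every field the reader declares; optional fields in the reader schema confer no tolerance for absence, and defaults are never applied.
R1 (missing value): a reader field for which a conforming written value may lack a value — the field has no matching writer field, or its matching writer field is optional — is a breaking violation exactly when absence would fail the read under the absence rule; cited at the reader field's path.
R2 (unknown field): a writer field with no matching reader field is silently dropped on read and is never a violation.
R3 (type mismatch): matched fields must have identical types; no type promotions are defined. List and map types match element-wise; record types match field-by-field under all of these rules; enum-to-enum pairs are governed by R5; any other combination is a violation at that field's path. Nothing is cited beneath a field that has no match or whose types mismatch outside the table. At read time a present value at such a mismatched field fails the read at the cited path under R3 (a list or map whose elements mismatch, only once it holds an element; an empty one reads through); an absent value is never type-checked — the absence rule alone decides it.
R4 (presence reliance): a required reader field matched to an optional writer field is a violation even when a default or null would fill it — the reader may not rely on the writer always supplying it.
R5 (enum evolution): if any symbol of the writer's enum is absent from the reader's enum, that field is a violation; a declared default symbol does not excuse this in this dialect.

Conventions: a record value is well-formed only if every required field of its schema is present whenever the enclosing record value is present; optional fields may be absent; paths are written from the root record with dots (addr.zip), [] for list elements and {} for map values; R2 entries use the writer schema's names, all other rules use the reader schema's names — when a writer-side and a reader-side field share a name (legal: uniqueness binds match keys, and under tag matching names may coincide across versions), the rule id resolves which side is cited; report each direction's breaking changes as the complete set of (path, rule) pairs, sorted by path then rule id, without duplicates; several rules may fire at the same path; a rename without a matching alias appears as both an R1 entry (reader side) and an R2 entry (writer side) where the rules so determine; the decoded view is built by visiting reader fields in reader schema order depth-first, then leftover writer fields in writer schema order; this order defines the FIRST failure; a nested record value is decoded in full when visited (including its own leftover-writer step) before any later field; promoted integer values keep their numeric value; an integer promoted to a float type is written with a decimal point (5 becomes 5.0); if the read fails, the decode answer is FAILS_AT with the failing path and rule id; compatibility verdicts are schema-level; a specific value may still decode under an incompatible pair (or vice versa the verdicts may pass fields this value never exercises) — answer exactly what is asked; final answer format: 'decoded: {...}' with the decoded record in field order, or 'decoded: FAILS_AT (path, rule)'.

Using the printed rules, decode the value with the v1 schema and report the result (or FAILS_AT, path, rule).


in Profile below, arrows point writer -> reader
decode (reader v1):
  tier := "EMAIL"
  signature := 0xC0DE
  checksum := 0xC0DE
  age := -2
  writer factor: unknown -> dropped
  writer payload: unknown -> dropped
  => decoded: {"tier": "EMAIL", "signature": 0xC0DE, "checksum": 0xC0DE, "age": -2}
the rest of the Profile diff is inert for this question:
  added field payload to record Profile: required bytes, tag 20 (in v2 it sits last) -> a verdict-level change on Profile — the shown value reads the same
  field tier in record Profile: required changed to optional -> a verdict-level change on Profile — the shown value reads the same
  added field factor to record Profile: required float32, tag 9 (in v2 it sits immediately before checksum) -> a verdict-level change on Profile — the shown value reads the same

decoded: {"tier": "EMAIL", "signature": 0xC0DE, "checksum": 0xC0DE, "age": -2}


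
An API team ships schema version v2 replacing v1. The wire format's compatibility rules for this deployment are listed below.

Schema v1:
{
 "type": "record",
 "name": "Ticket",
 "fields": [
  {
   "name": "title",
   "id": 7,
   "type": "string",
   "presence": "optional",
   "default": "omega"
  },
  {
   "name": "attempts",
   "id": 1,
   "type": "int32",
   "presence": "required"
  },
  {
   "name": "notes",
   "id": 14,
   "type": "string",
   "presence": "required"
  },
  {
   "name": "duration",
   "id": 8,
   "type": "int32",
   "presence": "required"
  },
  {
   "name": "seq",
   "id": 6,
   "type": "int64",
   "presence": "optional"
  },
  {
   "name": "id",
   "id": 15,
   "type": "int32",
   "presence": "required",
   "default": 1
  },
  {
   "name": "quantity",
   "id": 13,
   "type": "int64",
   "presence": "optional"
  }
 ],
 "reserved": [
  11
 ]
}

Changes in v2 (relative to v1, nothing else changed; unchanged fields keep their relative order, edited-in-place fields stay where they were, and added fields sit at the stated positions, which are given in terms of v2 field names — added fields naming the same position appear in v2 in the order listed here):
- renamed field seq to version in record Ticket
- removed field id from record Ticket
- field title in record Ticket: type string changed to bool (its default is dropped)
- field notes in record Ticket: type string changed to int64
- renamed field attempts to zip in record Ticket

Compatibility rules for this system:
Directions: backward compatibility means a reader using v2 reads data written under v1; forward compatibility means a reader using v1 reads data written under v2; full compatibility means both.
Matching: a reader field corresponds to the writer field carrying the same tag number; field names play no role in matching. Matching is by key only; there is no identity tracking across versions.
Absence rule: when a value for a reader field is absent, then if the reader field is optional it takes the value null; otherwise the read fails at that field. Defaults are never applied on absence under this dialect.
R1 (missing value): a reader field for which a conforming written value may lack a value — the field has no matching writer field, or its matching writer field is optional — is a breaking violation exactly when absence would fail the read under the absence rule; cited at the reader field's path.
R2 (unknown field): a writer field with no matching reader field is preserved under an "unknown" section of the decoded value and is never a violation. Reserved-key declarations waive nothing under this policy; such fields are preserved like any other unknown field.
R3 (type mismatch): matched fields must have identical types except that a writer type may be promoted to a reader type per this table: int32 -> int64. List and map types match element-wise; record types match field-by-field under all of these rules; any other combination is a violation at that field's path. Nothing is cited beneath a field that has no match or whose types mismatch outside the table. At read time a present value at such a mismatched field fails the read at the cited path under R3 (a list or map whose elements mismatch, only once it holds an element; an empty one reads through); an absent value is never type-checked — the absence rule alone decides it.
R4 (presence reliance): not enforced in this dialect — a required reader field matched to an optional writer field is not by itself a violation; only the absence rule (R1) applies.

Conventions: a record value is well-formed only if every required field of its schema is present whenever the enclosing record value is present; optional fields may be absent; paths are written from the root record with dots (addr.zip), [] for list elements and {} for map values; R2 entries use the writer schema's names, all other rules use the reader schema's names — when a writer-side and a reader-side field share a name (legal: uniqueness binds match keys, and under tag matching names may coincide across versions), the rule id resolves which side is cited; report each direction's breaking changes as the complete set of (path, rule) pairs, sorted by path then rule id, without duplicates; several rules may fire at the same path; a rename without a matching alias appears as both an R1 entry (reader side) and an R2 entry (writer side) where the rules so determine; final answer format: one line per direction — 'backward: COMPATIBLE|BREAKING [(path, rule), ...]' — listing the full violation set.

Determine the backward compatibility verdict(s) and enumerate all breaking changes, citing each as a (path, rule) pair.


backward: BREAKING [(notes, R3), (title, R3)]

arrows below run writer -> reader for Ticket
backward for Ticket (reader v2, writer v1):
  title: string -> bool, writer optional; from title
  zip: int32 -> int32, writer required; from attempts
  notes: string -> int64, writer required; from notes
  duration: int32 -> int32, writer required; from duration
  version: int64 -> int64, writer optional; from seq
  quantity: int64 -> int64, writer optional; from quantity
  writer id: unknown to reader
  rule R3 violated at notes
  rule R3 violated at title
  => backward: BREAKING (2)
the rest of the Ticket diff is inert for this question:
  renamed field seq to version in record Ticket -> fires no rule on Ticket, leaving the asked answer as it is
  removed field id from record Ticket -> fires only in the forward direction of Ticket, which is not asked here
  renamed field attempts to zip in record Ticket -> fires no rule on Ticket, leaving the asked answer as it is


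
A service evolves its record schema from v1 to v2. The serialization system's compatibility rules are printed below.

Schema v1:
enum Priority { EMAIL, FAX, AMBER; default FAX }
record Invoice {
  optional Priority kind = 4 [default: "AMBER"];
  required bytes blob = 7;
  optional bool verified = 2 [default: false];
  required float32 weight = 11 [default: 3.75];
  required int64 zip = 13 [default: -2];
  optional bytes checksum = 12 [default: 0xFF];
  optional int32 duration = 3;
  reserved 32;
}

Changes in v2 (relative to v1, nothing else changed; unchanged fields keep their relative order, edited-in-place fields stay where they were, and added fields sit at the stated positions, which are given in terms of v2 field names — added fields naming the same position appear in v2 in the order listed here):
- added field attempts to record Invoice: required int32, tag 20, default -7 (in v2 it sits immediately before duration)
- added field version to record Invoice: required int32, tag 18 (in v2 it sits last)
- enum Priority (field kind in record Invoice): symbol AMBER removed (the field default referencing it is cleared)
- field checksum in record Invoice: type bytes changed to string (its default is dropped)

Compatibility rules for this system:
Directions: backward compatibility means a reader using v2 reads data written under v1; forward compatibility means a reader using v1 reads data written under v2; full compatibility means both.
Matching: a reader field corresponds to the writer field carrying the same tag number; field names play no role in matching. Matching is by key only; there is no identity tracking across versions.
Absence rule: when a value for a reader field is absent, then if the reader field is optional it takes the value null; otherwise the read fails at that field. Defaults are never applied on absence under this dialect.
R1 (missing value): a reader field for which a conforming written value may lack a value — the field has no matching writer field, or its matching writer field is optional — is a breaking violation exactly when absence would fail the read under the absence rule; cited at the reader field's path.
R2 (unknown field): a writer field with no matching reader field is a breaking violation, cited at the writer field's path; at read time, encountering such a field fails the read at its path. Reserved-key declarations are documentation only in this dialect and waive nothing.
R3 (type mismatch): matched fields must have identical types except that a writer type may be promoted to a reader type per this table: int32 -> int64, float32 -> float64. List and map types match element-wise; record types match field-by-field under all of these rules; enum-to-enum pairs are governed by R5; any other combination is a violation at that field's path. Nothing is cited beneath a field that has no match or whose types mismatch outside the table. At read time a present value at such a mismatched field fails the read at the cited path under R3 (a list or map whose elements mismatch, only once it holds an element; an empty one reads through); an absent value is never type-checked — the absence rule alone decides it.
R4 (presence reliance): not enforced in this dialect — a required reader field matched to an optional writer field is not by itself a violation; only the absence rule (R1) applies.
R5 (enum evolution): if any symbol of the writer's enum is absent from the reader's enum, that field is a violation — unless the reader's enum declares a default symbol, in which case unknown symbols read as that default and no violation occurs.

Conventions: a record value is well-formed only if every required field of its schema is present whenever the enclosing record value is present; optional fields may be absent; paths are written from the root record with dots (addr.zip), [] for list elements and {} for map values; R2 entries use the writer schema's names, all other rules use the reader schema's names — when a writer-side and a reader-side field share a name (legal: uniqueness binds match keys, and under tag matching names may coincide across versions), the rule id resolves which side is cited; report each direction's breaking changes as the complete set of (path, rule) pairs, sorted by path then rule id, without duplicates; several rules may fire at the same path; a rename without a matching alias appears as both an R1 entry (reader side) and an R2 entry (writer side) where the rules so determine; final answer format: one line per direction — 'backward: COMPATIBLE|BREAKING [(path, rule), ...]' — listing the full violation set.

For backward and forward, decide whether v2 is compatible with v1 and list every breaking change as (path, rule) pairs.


backward: BREAKING [(attempts, R1), (checksum, R3), (version, R1)]; forward: BREAKING [(attempts, R2), (checksum, R3), (version, R2)]

in Invoice below, arrows point writer -> reader
backward analysis of Invoice with v2 as reader and v1 as writer:
  kind: paired with writer kind (Priority -> Priority; writer optional)
  blob: paired with writer blob (bytes -> bytes; writer required)
  verified: paired with writer verified (bool -> bool; writer optional)
  weight: paired with writer weight (float32 -> float32; writer required)
  zip: paired with writer zip (int64 -> int64; writer required)
  checksum: paired with writer checksum (bytes -> string; writer optional)
  no writer field matches reader attempts
  duration: paired with writer duration (int32 -> int32; writer optional)
  no writer field matches reader version
  violation R1 at attempts
  violation R3 at checksum
  violation R1 at version
  => backward: BREAKING (3)
forward analysis of Invoice with v1 as reader and v2 as writer:
  kind: paired with writer kind (Priority -> Priority; writer optional)
  blob: paired with writer blob (bytes -> bytes; writer required)
  verified: paired with writer verified (bool -> bool; writer optional)
  weight: paired with writer weight (float32 -> float32; writer required)
  zip: paired with writer zip (int64 -> int64; writer required)
  checksum: paired with writer checksum (string -> bytes; writer optional)
  duration: paired with writer duration (int32 -> int32; writer optional)
  writer attempts: unknown to reader
  writer version: unknown to reader
  violation R2 at attempts
  violation R3 at checksum
  violation R2 at version
  => forward: BREAKING (3)


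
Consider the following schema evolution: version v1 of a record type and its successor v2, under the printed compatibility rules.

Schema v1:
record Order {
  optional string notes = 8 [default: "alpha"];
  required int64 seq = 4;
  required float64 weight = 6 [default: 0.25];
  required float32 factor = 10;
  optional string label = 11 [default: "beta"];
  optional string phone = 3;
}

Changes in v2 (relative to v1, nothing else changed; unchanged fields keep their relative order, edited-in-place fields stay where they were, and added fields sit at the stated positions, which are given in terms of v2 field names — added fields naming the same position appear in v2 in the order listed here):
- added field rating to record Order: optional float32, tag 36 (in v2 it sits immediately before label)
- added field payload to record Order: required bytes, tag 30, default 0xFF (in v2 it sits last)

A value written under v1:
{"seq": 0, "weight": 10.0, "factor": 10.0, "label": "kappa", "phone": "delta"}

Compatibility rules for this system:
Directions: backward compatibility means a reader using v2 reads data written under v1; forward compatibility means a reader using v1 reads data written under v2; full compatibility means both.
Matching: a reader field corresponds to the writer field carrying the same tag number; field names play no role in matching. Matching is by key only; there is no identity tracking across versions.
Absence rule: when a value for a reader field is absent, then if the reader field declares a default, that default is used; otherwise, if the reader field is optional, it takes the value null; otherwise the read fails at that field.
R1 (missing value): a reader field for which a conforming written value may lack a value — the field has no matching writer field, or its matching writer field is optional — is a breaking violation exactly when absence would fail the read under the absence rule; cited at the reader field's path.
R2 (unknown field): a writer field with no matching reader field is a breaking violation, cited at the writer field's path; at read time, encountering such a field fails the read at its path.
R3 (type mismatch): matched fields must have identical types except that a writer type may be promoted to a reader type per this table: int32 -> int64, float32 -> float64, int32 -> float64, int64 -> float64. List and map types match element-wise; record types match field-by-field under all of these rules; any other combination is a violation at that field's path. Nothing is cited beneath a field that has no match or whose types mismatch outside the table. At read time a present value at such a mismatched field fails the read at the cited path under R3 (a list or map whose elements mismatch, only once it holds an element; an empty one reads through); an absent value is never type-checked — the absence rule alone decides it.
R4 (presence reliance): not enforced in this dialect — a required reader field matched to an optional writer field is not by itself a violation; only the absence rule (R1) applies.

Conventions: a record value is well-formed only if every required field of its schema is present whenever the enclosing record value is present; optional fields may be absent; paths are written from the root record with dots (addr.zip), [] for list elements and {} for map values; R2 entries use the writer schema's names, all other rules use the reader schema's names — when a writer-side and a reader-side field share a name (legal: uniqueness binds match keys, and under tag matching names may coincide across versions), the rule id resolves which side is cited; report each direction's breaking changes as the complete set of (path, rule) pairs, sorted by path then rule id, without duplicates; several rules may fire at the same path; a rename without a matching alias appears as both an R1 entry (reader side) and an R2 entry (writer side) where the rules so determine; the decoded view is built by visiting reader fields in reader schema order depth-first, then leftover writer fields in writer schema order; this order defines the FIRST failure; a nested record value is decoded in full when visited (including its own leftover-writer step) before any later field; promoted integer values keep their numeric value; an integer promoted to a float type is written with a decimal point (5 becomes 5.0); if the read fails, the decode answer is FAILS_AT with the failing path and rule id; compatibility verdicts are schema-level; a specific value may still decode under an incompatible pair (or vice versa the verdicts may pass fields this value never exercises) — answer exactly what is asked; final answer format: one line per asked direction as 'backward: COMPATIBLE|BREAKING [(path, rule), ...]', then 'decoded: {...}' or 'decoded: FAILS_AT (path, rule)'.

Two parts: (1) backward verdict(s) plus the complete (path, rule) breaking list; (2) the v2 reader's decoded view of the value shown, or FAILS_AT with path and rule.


backward: COMPATIBLE []; decoded: {"notes": "alpha", "seq": 0, "weight": 10.0, "factor": 10.0, "rating": null, "label": "kappa", "phone": "delta", "payload": 0xFF}

in Order below, arrows point writer -> reader
backward for Order (reader v2, writer v1):
  notes <- notes (string -> string, writer optional)
  seq <- seq (int64 -> int64, writer required)
  weight <- weight (float64 -> float64, writer required)
  factor <- factor (float32 -> float32, writer required)
  rating: no writer-side match
  label <- label (string -> string, writer optional)
  phone <- phone (string -> string, writer optional)
  payload: no writer-side match
  => backward verdict for Order: COMPATIBLE, no violations
migrating the Order value to v2:
  notes := "alpha" (no value, default fills)
  seq := 0
  weight := 10.0
  factor := 10.0
  rating := null (not supplied -> null)
  label := "kappa"
  phone := "delta"
  payload := 0xFF (no value, default fills)
  => decoded: {"notes": "alpha", "seq": 0, "weight": 10.0, "factor": 10.0, "rating": null, "label": "kappa", "phone": "delta", "payload": 0xFF}


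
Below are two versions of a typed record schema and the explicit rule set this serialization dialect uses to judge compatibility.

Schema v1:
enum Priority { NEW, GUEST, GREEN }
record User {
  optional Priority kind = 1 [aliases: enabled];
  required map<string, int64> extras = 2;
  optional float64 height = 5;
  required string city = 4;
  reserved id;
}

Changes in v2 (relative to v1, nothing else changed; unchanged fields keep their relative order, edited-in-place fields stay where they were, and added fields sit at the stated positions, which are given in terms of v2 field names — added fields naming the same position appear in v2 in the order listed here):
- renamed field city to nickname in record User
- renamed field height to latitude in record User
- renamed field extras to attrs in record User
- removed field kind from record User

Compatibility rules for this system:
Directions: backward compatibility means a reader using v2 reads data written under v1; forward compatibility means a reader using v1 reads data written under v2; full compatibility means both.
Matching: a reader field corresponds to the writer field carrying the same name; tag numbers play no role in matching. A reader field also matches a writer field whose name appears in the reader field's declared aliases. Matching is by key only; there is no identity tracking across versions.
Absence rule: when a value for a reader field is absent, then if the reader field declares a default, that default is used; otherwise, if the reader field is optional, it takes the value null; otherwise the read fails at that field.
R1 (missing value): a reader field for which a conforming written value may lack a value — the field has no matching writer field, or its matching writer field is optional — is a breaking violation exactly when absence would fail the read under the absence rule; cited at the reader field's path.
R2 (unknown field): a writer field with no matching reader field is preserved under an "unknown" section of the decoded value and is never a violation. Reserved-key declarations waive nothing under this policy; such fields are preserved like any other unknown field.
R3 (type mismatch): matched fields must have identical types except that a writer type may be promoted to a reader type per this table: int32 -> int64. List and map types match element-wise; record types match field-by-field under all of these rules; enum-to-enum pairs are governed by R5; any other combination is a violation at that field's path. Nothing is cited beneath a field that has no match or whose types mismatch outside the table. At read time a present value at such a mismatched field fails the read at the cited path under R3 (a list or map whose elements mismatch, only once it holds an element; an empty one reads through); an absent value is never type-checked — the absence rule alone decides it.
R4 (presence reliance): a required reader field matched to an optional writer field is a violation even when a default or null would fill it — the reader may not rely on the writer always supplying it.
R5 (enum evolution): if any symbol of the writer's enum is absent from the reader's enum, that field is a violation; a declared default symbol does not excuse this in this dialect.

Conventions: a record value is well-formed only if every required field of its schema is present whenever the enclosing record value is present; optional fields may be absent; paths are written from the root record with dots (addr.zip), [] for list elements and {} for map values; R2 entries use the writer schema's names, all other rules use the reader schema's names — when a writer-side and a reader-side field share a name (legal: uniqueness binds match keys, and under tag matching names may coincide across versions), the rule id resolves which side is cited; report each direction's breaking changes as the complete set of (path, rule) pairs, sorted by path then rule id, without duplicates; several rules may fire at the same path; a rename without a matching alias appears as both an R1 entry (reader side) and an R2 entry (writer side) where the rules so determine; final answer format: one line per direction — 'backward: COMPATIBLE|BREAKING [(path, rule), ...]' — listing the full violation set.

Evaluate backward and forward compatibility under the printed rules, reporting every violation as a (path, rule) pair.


each type pair in User: writer, then reader
backward for User (reader v2, writer v1):
  attrs has no writer counterpart
  latitude has no writer counterpart
  nickname has no writer counterpart
  writer field kind has no reader counterpart
  writer field extras has no reader counterpart
  writer field height has no reader counterpart
  writer field city has no reader counterpart
  breaking: (attrs, R1)
  breaking: (nickname, R1)
  => backward: BREAKING (2)
forward for User (reader v1, writer v2):
  kind has no writer counterpart
  extras has no writer counterpart
  height has no writer counterpart
  city has no writer counterpart
  writer field attrs has no reader counterpart
  writer field latitude has no reader counterpart
  writer field nickname has no reader counterpart
  breaking: (city, R1)
  breaking: (extras, R1)
  => forward: BREAKING (2)

backward: BREAKING [(attrs, R1), (nickname, R1)]; forward: BREAKING [(city, R1), (extras, R1)]


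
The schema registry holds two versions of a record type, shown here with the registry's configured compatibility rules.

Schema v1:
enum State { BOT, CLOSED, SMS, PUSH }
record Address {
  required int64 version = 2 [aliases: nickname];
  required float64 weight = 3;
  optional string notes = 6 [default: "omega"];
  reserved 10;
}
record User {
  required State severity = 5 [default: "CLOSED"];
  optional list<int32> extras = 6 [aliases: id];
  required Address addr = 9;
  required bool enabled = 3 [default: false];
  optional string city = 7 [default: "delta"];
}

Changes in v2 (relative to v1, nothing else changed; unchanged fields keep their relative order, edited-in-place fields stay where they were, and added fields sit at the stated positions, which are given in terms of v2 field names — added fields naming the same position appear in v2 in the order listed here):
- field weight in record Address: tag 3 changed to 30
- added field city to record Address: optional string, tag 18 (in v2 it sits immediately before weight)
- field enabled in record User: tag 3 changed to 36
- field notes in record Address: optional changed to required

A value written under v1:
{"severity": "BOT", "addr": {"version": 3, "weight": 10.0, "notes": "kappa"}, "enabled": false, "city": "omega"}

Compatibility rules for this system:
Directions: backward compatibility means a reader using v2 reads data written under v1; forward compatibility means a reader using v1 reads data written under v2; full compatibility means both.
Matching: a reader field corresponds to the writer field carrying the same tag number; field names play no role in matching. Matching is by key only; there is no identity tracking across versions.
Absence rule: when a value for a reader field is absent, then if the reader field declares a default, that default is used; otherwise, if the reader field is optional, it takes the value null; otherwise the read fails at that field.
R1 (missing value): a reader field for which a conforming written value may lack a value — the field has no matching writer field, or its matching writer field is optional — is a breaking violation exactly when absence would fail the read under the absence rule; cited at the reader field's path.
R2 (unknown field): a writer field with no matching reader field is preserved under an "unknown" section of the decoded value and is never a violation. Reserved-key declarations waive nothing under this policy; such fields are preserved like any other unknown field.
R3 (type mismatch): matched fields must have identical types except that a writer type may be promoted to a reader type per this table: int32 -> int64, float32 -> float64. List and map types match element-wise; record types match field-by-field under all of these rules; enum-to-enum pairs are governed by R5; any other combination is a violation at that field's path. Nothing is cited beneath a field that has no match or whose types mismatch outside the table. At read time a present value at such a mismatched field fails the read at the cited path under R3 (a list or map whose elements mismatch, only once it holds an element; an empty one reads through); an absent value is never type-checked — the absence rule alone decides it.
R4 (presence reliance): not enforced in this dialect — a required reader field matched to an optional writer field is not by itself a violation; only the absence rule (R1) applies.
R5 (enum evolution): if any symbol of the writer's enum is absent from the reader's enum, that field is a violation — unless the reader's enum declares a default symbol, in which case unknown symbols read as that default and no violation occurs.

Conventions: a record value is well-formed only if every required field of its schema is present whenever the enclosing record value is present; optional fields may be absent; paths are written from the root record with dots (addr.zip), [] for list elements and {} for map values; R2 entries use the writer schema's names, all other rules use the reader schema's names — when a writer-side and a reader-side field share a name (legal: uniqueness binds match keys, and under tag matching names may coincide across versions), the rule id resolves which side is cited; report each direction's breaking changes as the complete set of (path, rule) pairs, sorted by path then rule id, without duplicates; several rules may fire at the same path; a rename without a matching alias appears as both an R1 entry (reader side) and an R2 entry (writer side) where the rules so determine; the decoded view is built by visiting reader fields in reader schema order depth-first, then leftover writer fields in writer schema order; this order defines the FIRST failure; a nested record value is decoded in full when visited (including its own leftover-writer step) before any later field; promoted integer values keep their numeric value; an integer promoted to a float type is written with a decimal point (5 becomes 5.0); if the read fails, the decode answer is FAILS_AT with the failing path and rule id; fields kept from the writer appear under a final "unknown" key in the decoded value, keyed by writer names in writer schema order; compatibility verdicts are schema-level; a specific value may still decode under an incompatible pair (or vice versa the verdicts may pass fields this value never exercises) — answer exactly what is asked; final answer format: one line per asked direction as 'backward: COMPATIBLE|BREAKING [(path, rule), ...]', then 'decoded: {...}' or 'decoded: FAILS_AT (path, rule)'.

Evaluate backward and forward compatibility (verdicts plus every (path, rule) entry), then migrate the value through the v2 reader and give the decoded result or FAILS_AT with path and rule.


backward: BREAKING [(addr.weight, R1)]; forward: BREAKING [(addr.weight, R1)]; decoded: FAILS_AT (addr.weight, R1)

the writer's type comes first in each User pair
backward for User (reader v2, writer v1):
  writer required, State -> State: reader severity maps from writer severity
  writer optional, list<int32> -> list<int32>: reader extras maps from writer extras
  writer required, Address -> Address: reader addr maps from writer addr
  enabled: no writer-side match
  writer optional, string -> string: reader city maps from writer city
  leftover writer field: enabled
  writer required, int64 -> int64: reader addr.version maps from writer addr.version
  addr.city: no writer-side match
  addr.weight: no writer-side match
  writer optional, string -> string: reader addr.notes maps from writer addr.notes
  leftover writer field: addr.weight
  R1 fires at addr.weight
  => backward verdict for User: BREAKING, 1 violation(s)
forward for User (reader v1, writer v2):
  writer required, State -> State: reader severity maps from writer severity
  writer optional, list<int32> -> list<int32>: reader extras maps from writer extras
  writer required, Address -> Address: reader addr maps from writer addr
  enabled: no writer-side match
  writer optional, string -> string: reader city maps from writer city
  leftover writer field: enabled
  writer required, int64 -> int64: reader addr.version maps from writer addr.version
  addr.weight: no writer-side match
  writer required, string -> string: reader addr.notes maps from writer addr.notes
  leftover writer field: addr.city
  leftover writer field: addr.weight
  R1 fires at addr.weight
  => forward verdict for User: BREAKING, 1 violation(s)
decode (reader v2):
  severity := "BOT"
  extras := null (absent, optional -> null)
  addr.version := 3
  addr.city := null (absent, optional -> null)
  read fails at addr.weight under R1 (no fill)
  => FAILS_AT (addr.weight, R1)


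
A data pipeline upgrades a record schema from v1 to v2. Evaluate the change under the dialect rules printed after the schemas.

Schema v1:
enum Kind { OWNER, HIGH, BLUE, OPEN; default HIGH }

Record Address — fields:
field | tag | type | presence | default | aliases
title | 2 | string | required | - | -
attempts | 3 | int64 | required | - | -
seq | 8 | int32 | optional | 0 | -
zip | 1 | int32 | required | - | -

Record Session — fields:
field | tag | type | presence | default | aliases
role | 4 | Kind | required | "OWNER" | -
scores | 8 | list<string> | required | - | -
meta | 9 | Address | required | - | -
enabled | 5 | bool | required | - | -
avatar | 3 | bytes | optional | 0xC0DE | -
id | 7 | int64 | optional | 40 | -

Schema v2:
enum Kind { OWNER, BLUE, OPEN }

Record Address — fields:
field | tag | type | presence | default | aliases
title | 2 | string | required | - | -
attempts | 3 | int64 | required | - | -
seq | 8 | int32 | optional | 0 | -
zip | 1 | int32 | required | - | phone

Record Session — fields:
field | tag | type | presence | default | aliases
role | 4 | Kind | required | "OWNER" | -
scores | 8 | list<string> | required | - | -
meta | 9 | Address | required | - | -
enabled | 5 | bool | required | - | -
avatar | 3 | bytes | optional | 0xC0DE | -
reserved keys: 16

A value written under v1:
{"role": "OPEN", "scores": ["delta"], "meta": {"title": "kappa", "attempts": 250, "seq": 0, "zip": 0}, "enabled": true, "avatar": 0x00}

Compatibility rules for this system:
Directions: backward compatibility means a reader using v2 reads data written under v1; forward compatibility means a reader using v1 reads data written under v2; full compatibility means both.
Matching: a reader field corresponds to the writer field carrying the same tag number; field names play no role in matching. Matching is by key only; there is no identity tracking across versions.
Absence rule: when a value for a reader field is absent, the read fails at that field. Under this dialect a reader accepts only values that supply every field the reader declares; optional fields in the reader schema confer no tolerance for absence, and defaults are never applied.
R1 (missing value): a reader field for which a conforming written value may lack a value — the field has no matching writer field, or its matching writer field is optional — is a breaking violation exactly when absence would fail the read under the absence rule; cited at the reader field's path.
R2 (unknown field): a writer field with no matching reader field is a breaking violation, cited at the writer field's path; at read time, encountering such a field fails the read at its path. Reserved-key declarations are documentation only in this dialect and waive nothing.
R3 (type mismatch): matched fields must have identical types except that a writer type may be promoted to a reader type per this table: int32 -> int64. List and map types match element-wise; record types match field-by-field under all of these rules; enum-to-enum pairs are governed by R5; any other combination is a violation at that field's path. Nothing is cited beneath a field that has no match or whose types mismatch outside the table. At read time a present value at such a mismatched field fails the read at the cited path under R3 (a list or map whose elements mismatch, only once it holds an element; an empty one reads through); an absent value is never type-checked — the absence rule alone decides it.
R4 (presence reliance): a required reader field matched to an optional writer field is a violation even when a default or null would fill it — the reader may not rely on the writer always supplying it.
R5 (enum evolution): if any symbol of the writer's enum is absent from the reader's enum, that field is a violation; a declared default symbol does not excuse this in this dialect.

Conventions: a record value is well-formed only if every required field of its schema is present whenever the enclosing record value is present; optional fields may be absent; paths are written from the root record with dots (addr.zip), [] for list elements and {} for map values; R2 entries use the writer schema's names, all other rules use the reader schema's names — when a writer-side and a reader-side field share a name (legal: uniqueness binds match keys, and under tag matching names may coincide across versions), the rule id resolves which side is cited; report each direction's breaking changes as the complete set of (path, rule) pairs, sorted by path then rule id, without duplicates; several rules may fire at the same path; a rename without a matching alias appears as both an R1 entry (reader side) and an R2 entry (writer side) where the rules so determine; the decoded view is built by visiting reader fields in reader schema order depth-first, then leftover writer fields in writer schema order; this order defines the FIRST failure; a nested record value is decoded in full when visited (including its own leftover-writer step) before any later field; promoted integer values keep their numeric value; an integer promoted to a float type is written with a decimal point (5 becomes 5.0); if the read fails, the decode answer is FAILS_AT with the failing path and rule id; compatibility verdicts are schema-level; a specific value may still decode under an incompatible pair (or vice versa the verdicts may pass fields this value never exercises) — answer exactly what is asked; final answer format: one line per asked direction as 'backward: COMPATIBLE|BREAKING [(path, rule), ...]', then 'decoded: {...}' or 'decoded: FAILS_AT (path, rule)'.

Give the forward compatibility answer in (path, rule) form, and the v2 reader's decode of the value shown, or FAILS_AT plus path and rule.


arrows below run writer -> reader for Session
forward on Session — v1 reading data written by v2:
  writer required, Kind -> Kind: reader role maps from writer role
  writer required, list<string> -> list<string>: reader scores maps from writer scores
  writer required, Address -> Address: reader meta maps from writer meta
  writer required, bool -> bool: reader enabled maps from writer enabled
  writer optional, bytes -> bytes: reader avatar maps from writer avatar
  id has no writer counterpart
  writer required, string -> string: reader meta.title maps from writer meta.title
  writer required, int64 -> int64: reader meta.attempts maps from writer meta.attempts
  writer optional, int32 -> int32: reader meta.seq maps from writer meta.seq
  writer required, int32 -> int32: reader meta.zip maps from writer meta.zip
  violation R1 at avatar
  violation R1 at id
  violation R1 at meta.seq
  => 3 violation(s): forward is BREAKING for Session
decode walk for Session under reader schema v2:
  role := "OPEN"
  scores := ["delta"]
  meta.title := "kappa"
  meta.attempts := 250
  meta.seq := 0
  meta.zip := 0
  enabled := true
  avatar := 0x00
  => decoded: {"role": "OPEN", "scores": ["delta"], "meta": {"title": "kappa", "attempts": 250, "seq": 0, "zip": 0}, "enabled": true, "avatar": 0x00}
checking off the Session differences that do not matter here:
  enum Kind (field role in record Session): symbol HIGH removed (it was the default; the default is cleared) -> fires only in the backward direction of Session, which is not asked here

forward: BREAKING [(avatar, R1), (id, R1), (meta.seq, R1)]; decoded: {"role": "OPEN", "scores": ["delta"], "meta": {"title": "kappa", "attempts": 250, "seq": 0, "zip": 0}, "enabled": true, "avatar": 0x00}
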